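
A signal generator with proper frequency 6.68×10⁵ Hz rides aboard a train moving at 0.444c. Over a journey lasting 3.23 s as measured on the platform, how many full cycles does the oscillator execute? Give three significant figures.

γ = 1/√(1 − 0.444²) = 1/√0.8029 = 1.116
The oscillator's own cycle count is N = f × τ where τ is the proper time on the train. τ = Δt/γ = 3.23/1.116 = 2.894 s = 2.894×10⁰ s.
N = 6.68×10⁵ × 2.894×10⁰ = 1.933×10⁶.

N = 1.93×10⁶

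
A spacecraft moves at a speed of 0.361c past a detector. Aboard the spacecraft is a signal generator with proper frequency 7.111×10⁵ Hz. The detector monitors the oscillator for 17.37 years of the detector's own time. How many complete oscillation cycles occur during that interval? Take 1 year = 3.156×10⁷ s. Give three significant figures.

N = 3.64×10¹⁴

γ = 1/√(1 − 0.361²) = 1/√0.8697 = 1.072
During 17.37 years of lab time, the oscillator's proper time advances by τ = Δt/γ = 17.37/1.072 = 16.20 years = 5.112×10⁸ s.
N = f × τ = 7.111×10⁵ × 5.112×10⁸ = 3.635×10¹⁴.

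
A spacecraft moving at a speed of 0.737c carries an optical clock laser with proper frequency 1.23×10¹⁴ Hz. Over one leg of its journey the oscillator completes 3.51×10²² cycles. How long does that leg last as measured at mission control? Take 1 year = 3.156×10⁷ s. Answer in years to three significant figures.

Δt = 13.4 years

γ = 1/√(1 − 0.737²) = 1/√0.4568 = 1.480
Proper time for N cycles: τ = N/f = 3.51×10²²/(1.23×10¹⁴) = 2.854×10⁸ s = 9.042 years.
Lab-frame duration Δt = γτ = 1.480 × 9.042 = 13.38 years.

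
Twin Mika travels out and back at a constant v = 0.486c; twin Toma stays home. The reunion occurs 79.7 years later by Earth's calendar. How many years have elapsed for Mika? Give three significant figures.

τ = 69.7 years

γ = 1/√(1 − 0.486²) = 1/√0.7638 = 1.144
Mika's clock measures proper time along the trip: τ = Δt/γ = 79.7/1.144 years.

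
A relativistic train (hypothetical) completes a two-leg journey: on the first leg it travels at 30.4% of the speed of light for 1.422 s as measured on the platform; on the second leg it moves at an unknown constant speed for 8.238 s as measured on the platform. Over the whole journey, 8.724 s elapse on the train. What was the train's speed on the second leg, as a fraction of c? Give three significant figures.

Leg 1: β = 0.304; γ = 1/√(1 − 0.304²) = 1/√0.9076 = 1.050; τ_1 = 1.422/1.050 = 1.355 s.
Leg 2: speed unknown; τ_2 = 8.238/γ_2.
Total proper time: 1.355 + τ_2 = 8.724, so τ_2 = 8.724 − 1.355 = 7.369 s.
γ_2 = 8.238/7.369 = 1.118; β = √(1 − 1/γ²) = √0.1998.

β = 0.447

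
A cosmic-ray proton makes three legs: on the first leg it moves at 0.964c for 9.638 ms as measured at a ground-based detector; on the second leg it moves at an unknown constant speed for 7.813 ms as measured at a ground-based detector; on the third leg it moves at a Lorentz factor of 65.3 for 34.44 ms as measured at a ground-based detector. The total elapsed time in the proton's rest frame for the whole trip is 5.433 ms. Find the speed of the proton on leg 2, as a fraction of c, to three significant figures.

β = 0.954

Leg 1: γ = 1/√(1 − 0.964²) = 1/√0.07070 = 3.761; τ_1 = 9.638/3.761 = 2.563 ms.
Leg 2: speed unknown; τ_2 = 7.813/γ_2.
Leg 3: γ = 65.3; τ_3 = 34.44/65.30 = 0.5274 ms.
Total proper time: 2.563 + τ_2 + 0.5274 = 5.433, so τ_2 = 5.433 − 3.090 = 2.343 ms.
γ_2 = 7.813/2.343 = 3.335; β = √(1 − 1/γ²) = √0.9101.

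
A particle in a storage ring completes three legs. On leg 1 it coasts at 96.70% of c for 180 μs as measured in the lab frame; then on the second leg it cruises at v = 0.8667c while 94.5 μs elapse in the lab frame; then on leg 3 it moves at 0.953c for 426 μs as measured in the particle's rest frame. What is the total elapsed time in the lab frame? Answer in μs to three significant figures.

Leg 1: 180 μs is already measured in the lab frame.
Leg 2: 94.5 μs is already measured in the lab frame.
Leg 3: γ = 1/√(1 − 0.953²) = 1/√0.09179 = 3.301; Δt_3 = 3.301 × 426 = 1406 μs.
Total: 180.0 + 94.50 + 1406 μs.

Δt = 1680 μs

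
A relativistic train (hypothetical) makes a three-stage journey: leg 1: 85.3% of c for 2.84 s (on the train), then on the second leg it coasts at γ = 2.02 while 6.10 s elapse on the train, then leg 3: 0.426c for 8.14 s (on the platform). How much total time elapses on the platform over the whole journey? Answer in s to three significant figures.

Δt = 25.9 s

Leg 1: β = 0.853; γ = 1/√(1 − 0.853²) = 1/√0.2724 = 1.916; Δt_1 = 1.916 × 2.84 = 5.442 s.
Leg 2: γ = 2.02; Δt_2 = 2.020 × 6.10 = 12.32 s.
Leg 3: 8.14 s is already measured on the platform.
Total: 5.442 + 12.32 + 8.140 s.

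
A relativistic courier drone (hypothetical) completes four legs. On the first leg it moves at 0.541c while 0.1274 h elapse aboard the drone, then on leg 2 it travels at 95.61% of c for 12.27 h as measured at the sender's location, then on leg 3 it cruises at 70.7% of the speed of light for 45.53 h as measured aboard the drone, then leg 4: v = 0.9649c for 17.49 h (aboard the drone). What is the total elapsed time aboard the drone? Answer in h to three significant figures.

τ = 66.7 h

Leg 1: 0.1274 h is already measured aboard the drone.
Leg 2: β = 0.9561; γ = 1/√(1 − 0.9561²) = 1/√0.08587 = 3.412; τ_2 = 12.27/3.412 = 3.596 h.
Leg 3: 45.53 h is already measured aboard the drone.
Leg 4: 17.49 h is already measured aboard the drone.
Total: 0.1274 + 3.596 + 45.53 + 17.49 h.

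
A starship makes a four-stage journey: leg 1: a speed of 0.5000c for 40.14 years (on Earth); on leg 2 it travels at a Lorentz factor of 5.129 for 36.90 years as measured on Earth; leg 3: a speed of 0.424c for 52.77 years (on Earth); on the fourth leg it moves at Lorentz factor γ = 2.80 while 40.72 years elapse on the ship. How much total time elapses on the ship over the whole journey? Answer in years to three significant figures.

Leg 1: γ = 1/√(1 − 0.5000²) = 1/√0.7500 = 1.155; τ_1 = 40.14/1.155 = 34.76 years.
Leg 2: γ = 5.129; τ_2 = 36.90/5.129 = 7.194 years.
Leg 3: γ = 1/√(1 − 0.424²) = 1/√0.8202 = 1.104; τ_3 = 52.77/1.104 = 47.79 years.
Leg 4: 40.72 years is already measured on the ship.
Total: 34.76 + 7.194 + 47.79 + 40.72 years.

τ = 130 years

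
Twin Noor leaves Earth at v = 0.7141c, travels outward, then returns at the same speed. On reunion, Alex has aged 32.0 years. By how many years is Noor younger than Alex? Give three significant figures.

γ = 1/√(1 − 0.7141²) = 1/√0.4901 = 1.428
Noor's elapsed proper time: τ = 32.0/1.428 = 22.40 years.
Age gap = Δt − τ = 32.0 − 22.40 years.

Δt − τ = 9.60 years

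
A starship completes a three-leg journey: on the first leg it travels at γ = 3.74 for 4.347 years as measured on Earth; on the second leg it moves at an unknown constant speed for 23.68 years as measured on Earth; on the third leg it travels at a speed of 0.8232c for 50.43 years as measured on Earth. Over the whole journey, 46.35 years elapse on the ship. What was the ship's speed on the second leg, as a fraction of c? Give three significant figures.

β = 0.715

Leg 1: γ = 3.74; τ_1 = 4.347/3.740 = 1.162 years.
Leg 2: speed unknown; τ_2 = 23.68/γ_2.
Leg 3: γ = 1/√(1 − 0.8232²) = 1/√0.3223 = 1.761; τ_3 = 50.43/1.761 = 28.63 years.
Total proper time: 1.162 + τ_2 + 28.63 = 46.35, so τ_2 = 46.35 − 29.79 = 16.56 years.
γ_2 = 23.68/16.56 = 1.430; β = √(1 − 1/γ²) = √0.5112.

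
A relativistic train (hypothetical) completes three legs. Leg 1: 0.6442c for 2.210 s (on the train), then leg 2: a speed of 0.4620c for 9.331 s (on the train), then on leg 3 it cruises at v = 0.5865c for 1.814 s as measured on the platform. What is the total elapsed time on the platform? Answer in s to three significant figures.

Leg 1: γ = 1/√(1 − 0.6442²) = 1/√0.5850 = 1.307; Δt_1 = 1.307 × 2.210 = 2.889 s.
Leg 2: γ = 1/√(1 − 0.4620²) = 1/√0.7866 = 1.128; Δt_2 = 1.128 × 9.331 = 10.52 s.
Leg 3: 1.814 s is already measured on the platform.
Total: 2.889 + 10.52 + 1.814 s.

Δt = 15.2 s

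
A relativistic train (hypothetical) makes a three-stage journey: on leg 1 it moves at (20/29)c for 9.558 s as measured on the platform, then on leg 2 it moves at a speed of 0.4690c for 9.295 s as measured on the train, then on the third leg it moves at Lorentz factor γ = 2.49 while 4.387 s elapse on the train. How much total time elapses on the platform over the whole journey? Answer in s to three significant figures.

Leg 1: 9.558 s is already measured on the platform.
Leg 2: γ = 1/√(1 − 0.4690²) = 1/√0.7800 = 1.132; Δt_2 = 1.132 × 9.295 = 10.52 s.
Leg 3: γ = 2.49; Δt_3 = 2.490 × 4.387 = 10.92 s.
Total: 9.558 + 10.52 + 10.92 s.

Δt = 31.0 s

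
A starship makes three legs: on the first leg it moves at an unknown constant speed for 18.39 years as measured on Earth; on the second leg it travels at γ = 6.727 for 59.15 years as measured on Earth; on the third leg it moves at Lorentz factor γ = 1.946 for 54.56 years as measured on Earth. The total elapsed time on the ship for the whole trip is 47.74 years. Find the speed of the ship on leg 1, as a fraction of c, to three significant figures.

Leg 1: speed unknown; τ_1 = 18.39/γ_1.
Leg 2: γ = 6.727; τ_2 = 59.15/6.727 = 8.793 years.
Leg 3: γ = 1.946; τ_3 = 54.56/1.946 = 28.04 years.
Total proper time: τ_1 + 8.793 + 28.04 = 47.74, so τ_1 = 47.74 − 36.83 = 10.91 years.
γ_1 = 18.39/10.91 = 1.686; β = √(1 − 1/γ²) = √0.6480.

β = 0.805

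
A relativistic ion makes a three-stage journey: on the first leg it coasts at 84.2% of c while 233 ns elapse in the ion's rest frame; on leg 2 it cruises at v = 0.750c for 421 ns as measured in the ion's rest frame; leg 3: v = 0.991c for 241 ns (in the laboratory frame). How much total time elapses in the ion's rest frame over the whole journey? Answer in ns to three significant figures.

τ = 686 ns

Leg 1: 233 ns is already measured in the ion's rest frame.
Leg 2: 421 ns is already measured in the ion's rest frame.
Leg 3: γ = 1/√(1 − 0.991²) = 1/√0.01792 = 7.470; τ_3 = 241/7.470 = 32.26 ns.
Total: 233.0 + 421.0 + 32.26 ns.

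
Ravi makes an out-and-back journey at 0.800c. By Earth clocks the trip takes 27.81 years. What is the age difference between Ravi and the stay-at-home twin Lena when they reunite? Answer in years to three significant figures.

Δt − τ = 11.1 years

γ = 1/√(1 − 0.800²) = 5/3 ≈ 1.667
Ravi's elapsed proper time: τ = 27.81/1.667 = 16.69 years.
Age gap = Δt − τ = 27.81 − 16.69 years.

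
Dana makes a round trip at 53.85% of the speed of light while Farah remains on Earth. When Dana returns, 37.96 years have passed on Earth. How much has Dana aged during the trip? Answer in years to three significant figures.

τ = 32.0 years

β = 0.5385; γ = 1/√(1 − 0.5385²) = 1/√0.7100 = 1.187
Dana's clock measures proper time along the trip: τ = Δt/γ = 37.96/1.187 years.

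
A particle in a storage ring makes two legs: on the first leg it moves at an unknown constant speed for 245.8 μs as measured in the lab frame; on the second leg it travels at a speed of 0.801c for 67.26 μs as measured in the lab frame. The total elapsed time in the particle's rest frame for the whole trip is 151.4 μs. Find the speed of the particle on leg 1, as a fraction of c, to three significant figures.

Leg 1: speed unknown; τ_1 = 245.8/γ_1.
Leg 2: γ = 1/√(1 − 0.801²) = 1/√0.3584 = 1.670; τ_2 = 67.26/1.670 = 40.27 μs.
Total proper time: τ_1 + 40.27 = 151.4, so τ_1 = 151.4 − 40.27 = 111.1 μs.
γ_1 = 245.8/111.1 = 2.212; β = √(1 − 1/γ²) = √0.7956.

β = 0.892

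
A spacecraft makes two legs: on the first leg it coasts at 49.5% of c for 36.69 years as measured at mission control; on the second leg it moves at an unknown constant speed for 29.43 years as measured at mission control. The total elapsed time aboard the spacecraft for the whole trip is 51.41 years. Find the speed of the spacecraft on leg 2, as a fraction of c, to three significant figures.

Leg 1: β = 0.495; γ = 1/√(1 − 0.495²) = 1/√0.7550 = 1.151; τ_1 = 36.69/1.151 = 31.88 years.
Leg 2: speed unknown; τ_2 = 29.43/γ_2.
Total proper time: 31.88 + τ_2 = 51.41, so τ_2 = 51.41 − 31.88 = 19.53 years.
γ_2 = 29.43/19.53 = 1.507; β = √(1 − 1/γ²) = √0.5596.

β = 0.748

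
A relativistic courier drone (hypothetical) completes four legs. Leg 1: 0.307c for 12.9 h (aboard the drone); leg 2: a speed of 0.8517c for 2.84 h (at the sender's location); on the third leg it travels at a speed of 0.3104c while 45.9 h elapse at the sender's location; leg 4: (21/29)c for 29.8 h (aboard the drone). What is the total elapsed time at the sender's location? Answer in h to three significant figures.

Δt = 106 h

Leg 1: γ = 1/√(1 − 0.307²) = 1/√0.9058 = 1.051; Δt_1 = 1.051 × 12.9 = 13.55 h.
Leg 2: 2.84 h is already measured at the sender's location.
Leg 3: 45.9 h is already measured at the sender's location.
Leg 4: γ = 1/√(1 − (21/29)²) = 29/20 = 1.450; Δt_4 = 1.450 × 29.8 = 43.21 h.
Total: 13.55 + 2.840 + 45.90 + 43.21 h.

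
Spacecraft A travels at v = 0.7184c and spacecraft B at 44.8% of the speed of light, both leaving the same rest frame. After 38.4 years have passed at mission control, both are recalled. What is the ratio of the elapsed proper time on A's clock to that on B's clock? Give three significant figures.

A: γ = 1/√(1 − 0.7184²) = 1/√0.4839 = 1.438. B: β = 0.448; γ = 1/√(1 − 0.448²) = 1/√0.7993 = 1.119.
τ_A/τ_B = γ_B/γ_A = 1.119/1.438 = 0.7781, so τ_A/τ_B = 0.7781.

τ_A/τ_B = 0.778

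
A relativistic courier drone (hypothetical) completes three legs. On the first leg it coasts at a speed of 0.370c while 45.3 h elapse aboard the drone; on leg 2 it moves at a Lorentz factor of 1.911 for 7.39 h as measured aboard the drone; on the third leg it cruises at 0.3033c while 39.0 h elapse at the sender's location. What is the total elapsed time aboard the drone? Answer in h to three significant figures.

Leg 1: 45.3 h is already measured aboard the drone.
Leg 2: 7.39 h is already measured aboard the drone.
Leg 3: γ = 1/√(1 − 0.3033²) = 1/√0.9080 = 1.049; τ_3 = 39.0/1.049 = 37.16 h.
Total: 45.30 + 7.390 + 37.16 h.

τ = 89.9 h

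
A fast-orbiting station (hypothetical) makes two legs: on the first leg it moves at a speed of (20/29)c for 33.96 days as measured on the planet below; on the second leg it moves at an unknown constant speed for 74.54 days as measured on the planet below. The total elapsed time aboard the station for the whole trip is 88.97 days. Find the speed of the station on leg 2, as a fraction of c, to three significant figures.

β = 0.504

Leg 1: γ = 1/√(1 − (20/29)²) = 29/21 ≈ 1.381; τ_1 = 33.96/1.381 = 24.59 days.
Leg 2: speed unknown; τ_2 = 74.54/γ_2.
Total proper time: 24.59 + τ_2 = 88.97, so τ_2 = 88.97 − 24.59 = 64.38 days.
γ_2 = 74.54/64.38 = 1.158; β = √(1 − 1/γ²) = √0.2541.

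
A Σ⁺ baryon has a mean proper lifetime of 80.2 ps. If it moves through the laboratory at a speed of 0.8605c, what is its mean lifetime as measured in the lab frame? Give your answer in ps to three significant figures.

γ = 1/√(1 − 0.8605²) = 1/√0.2595 = 1.963
The rest-frame lifetime is the proper time; the lab measures the dilated interval Δt = γτ₀ = 1.963 × 80.2 ps.

Δt = 157 ps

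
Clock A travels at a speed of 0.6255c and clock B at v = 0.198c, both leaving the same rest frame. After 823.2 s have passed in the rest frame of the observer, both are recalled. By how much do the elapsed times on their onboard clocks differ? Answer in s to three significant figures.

A: γ = 1/√(1 − 0.6255²) = 1/√0.6087 = 1.282; τ_A = 823.2/1.282 = 642.3 s.
B: γ = 1/√(1 − 0.198²) = 1/√0.9608 = 1.020; τ_B = 823.2/1.020 = 806.9 s.

|τ_A − τ_B| = 165 s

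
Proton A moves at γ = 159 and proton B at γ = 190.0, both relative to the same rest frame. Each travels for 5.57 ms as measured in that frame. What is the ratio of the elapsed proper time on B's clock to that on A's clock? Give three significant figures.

A: γ = 159. B: γ = 190.0.
τ_A/τ_B = γ_B/γ_A = 190.0/159.0 = 1.195, so τ_B/τ_A = 0.8368.

τ_B/τ_A = 0.837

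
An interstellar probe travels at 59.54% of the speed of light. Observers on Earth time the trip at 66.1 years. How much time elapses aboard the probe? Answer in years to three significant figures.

β = 0.5954; γ = 1/√(1 − 0.5954²) = 1/√0.6455 = 1.245
The interval measured on Earth is the dilated one; the clock aboard the probe measures the proper time τ = Δt/γ = 66.1/1.245 years.

τ = 53.1 years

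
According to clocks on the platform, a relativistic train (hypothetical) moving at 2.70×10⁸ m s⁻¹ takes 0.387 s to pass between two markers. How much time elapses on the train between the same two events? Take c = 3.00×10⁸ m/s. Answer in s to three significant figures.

β = 2.70×10⁸/3.00×10⁸ = 0.9000; γ = 1/√(1 − 0.9000²) = 2.294
The interval measured on the platform is the dilated one; the clock on the train measures the proper time τ = Δt/γ = 0.387/2.294 s.

τ = 0.169 s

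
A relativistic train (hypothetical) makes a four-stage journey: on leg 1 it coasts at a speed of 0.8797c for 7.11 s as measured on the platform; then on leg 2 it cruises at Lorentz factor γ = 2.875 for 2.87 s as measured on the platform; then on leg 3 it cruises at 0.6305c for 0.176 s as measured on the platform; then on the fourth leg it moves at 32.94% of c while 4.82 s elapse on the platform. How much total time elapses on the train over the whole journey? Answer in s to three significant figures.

Leg 1: γ = 1/√(1 − 0.8797²) = 1/√0.2261 = 2.103; τ_1 = 7.11/2.103 = 3.381 s.
Leg 2: γ = 2.875; τ_2 = 2.87/2.875 = 0.9983 s.
Leg 3: γ = 1/√(1 − 0.6305²) = 1/√0.6025 = 1.288; τ_3 = 0.176/1.288 = 0.1366 s.
Leg 4: β = 0.3294; γ = 1/√(1 − 0.3294²) = 1/√0.8915 = 1.059; τ_4 = 4.82/1.059 = 4.551 s.
Total: 3.381 + 0.9983 + 0.1366 + 4.551 s.

τ = 9.07 s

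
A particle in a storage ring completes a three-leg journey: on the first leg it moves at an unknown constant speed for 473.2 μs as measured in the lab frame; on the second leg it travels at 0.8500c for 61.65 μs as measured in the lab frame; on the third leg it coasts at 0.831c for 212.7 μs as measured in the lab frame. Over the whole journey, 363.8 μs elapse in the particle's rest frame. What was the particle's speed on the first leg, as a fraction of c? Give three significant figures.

Leg 1: speed unknown; τ_1 = 473.2/γ_1.
Leg 2: γ = 1/√(1 − 0.8500²) = 1/√0.2775 = 1.898; τ_2 = 61.65/1.898 = 32.48 μs.
Leg 3: γ = 1/√(1 − 0.831²) = 1/√0.3094 = 1.798; τ_3 = 212.7/1.798 = 118.3 μs.
Total proper time: τ_1 + 32.48 + 118.3 = 363.8, so τ_1 = 363.8 − 150.8 = 213.0 μs.
γ_1 = 473.2/213.0 = 2.222; β = √(1 − 1/γ²) = √0.7974.

β = 0.893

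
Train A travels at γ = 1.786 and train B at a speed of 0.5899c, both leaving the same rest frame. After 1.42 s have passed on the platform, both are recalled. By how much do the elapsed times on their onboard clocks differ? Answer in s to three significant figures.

A: γ = 1.786; τ_A = 1.42/1.786 = 0.7951 s.
B: γ = 1/√(1 − 0.5899²) = 1/√0.6520 = 1.238; τ_B = 1.42/1.238 = 1.147 s.

|τ_A − τ_B| = 0.352 s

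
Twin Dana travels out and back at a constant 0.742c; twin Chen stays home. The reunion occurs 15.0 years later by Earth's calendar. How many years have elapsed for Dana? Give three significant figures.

τ = 10.1 years

γ = 1/√(1 − 0.742²) = 1/√0.4494 = 1.492
Dana's clock measures proper time along the trip: τ = Δt/γ = 15.0/1.492 years.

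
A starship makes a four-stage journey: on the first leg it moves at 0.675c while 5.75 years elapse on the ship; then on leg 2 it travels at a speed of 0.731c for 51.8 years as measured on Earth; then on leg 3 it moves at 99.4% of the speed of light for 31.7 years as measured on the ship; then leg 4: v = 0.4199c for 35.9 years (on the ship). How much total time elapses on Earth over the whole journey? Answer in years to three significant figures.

Δt = 389 years

Leg 1: γ = 1/√(1 − 0.675²) = 1/√0.5444 = 1.355; Δt_1 = 1.355 × 5.75 = 7.793 years.
Leg 2: 51.8 years is already measured on Earth.
Leg 3: β = 0.994; γ = 1/√(1 − 0.994²) = 1/√0.01196 = 9.142; Δt_3 = 9.142 × 31.7 = 289.8 years.
Leg 4: γ = 1/√(1 − 0.4199²) = 1/√0.8237 = 1.102; Δt_4 = 1.102 × 35.9 = 39.56 years.
Total: 7.793 + 51.80 + 289.8 + 39.56 years.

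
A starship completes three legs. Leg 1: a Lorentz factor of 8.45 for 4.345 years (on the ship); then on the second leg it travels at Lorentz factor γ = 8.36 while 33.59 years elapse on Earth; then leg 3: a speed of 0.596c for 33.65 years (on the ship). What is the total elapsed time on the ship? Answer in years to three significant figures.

Leg 1: 4.345 years is already measured on the ship.
Leg 2: γ = 8.36; τ_2 = 33.59/8.360 = 4.018 years.
Leg 3: 33.65 years is already measured on the ship.
Total: 4.345 + 4.018 + 33.65 years.

τ = 42.0 years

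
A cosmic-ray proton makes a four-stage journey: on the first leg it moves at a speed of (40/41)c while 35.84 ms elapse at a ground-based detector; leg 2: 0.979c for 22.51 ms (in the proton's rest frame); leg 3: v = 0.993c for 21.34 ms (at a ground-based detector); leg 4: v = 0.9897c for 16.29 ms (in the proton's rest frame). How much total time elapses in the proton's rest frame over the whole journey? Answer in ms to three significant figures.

τ = 49.2 ms

Leg 1: γ = 1/√(1 − (40/41)²) = 41/9 ≈ 4.556; τ_1 = 35.84/4.556 = 7.867 ms.
Leg 2: 22.51 ms is already measured in the proton's rest frame.
Leg 3: γ = 1/√(1 − 0.993²) = 1/√0.01395 = 8.466; τ_3 = 21.34/8.466 = 2.521 ms.
Leg 4: 16.29 ms is already measured in the proton's rest frame.
Total: 7.867 + 22.51 + 2.521 + 16.29 ms.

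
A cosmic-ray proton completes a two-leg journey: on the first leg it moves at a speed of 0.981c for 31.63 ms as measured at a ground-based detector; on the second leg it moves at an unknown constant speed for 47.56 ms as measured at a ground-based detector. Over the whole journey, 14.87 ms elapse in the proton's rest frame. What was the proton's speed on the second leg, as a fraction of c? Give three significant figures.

β = 0.983

Leg 1: γ = 1/√(1 − 0.981²) = 1/√0.03764 = 5.154; τ_1 = 31.63/5.154 = 6.136 ms.
Leg 2: speed unknown; τ_2 = 47.56/γ_2.
Total proper time: 6.136 + τ_2 = 14.87, so τ_2 = 14.87 − 6.136 = 8.734 ms.
γ_2 = 47.56/8.734 = 5.446; β = √(1 − 1/γ²) = √0.9663.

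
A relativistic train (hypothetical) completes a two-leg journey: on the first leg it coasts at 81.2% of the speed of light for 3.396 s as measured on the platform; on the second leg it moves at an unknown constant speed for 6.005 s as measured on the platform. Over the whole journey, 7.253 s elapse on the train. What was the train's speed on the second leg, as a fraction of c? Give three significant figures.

β = 0.479

Leg 1: β = 0.812; γ = 1/√(1 − 0.812²) = 1/√0.3407 = 1.713; τ_1 = 3.396/1.713 = 1.982 s.
Leg 2: speed unknown; τ_2 = 6.005/γ_2.
Total proper time: 1.982 + τ_2 = 7.253, so τ_2 = 7.253 − 1.982 = 5.271 s.
γ_2 = 6.005/5.271 = 1.139; β = √(1 − 1/γ²) = √0.2296.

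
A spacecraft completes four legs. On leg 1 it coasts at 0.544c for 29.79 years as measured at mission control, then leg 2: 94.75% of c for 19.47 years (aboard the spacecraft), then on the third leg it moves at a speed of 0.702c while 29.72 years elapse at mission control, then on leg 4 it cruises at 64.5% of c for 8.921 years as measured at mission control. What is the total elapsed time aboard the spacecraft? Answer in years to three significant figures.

τ = 72.4 years

Leg 1: γ = 1/√(1 − 0.544²) = 1/√0.7041 = 1.192; τ_1 = 29.79/1.192 = 25.00 years.
Leg 2: 19.47 years is already measured aboard the spacecraft.
Leg 3: γ = 1/√(1 − 0.702²) = 1/√0.5072 = 1.404; τ_3 = 29.72/1.404 = 21.17 years.
Leg 4: β = 0.645; γ = 1/√(1 − 0.645²) = 1/√0.5840 = 1.309; τ_4 = 8.921/1.309 = 6.817 years.
Total: 25.00 + 19.47 + 21.17 + 6.817 years.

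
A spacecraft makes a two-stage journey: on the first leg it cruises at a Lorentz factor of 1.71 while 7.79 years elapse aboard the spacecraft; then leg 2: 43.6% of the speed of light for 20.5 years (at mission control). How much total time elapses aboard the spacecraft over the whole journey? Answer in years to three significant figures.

Leg 1: 7.79 years is already measured aboard the spacecraft.
Leg 2: β = 0.436; γ = 1/√(1 − 0.436²) = 1/√0.8099 = 1.111; τ_2 = 20.5/1.111 = 18.45 years.
Total: 7.790 + 18.45 years.

τ = 26.2 years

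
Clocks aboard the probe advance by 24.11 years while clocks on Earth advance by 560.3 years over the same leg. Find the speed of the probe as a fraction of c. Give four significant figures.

v = 0.9991c

The proper time is measured aboard the probe (both events occur at the probe's location); Δt is measured on Earth. γ = Δt/τ = 560.3/24.11 = 23.24.
β = √(1 − 1/γ²) = √(1 − 0.001852) = √0.9981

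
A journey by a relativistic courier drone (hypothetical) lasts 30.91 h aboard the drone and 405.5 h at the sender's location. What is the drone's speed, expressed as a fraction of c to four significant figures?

The proper time is measured aboard the drone (both events occur at the drone's location); Δt is measured at the sender's location. γ = Δt/τ = 405.5/30.91 = 13.12.
β = √(1 − 1/γ²) = √(1 − 0.005811) = √0.9942

v = 0.9971c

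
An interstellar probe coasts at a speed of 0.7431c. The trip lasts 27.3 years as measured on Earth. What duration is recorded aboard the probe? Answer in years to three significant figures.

τ = 18.3 years

γ = 1/√(1 − 0.7431²) = 1/√0.4478 = 1.494
The interval measured on Earth is the dilated one; the clock aboard the probe measures the proper time τ = Δt/γ = 27.3/1.494 years.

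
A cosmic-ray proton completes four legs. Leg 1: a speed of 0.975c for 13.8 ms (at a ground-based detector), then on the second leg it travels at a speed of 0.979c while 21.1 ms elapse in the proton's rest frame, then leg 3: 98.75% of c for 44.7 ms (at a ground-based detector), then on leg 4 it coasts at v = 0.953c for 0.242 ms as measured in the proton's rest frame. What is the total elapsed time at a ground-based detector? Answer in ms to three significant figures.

Δt = 163 ms

Leg 1: 13.8 ms is already measured at a ground-based detector.
Leg 2: γ = 1/√(1 − 0.979²) = 1/√0.04156 = 4.905; Δt_2 = 4.905 × 21.1 = 103.5 ms.
Leg 3: 44.7 ms is already measured at a ground-based detector.
Leg 4: γ = 1/√(1 − 0.953²) = 1/√0.09179 = 3.301; Δt_4 = 3.301 × 0.242 = 0.7988 ms.
Total: 13.80 + 103.5 + 44.70 + 0.7988 ms.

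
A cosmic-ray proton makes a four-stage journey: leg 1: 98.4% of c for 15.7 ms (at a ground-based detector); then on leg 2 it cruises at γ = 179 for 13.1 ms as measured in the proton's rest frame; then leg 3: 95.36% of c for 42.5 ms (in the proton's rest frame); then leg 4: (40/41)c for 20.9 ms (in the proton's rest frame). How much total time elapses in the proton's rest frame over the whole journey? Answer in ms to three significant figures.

Leg 1: β = 0.984; γ = 1/√(1 − 0.984²) = 1/√0.03174 = 5.613; τ_1 = 15.7/5.613 = 2.797 ms.
Leg 2: 13.1 ms is already measured in the proton's rest frame.
Leg 3: 42.5 ms is already measured in the proton's rest frame.
Leg 4: 20.9 ms is already measured in the proton's rest frame.
Total: 2.797 + 13.10 + 42.50 + 20.90 ms.

τ = 79.3 ms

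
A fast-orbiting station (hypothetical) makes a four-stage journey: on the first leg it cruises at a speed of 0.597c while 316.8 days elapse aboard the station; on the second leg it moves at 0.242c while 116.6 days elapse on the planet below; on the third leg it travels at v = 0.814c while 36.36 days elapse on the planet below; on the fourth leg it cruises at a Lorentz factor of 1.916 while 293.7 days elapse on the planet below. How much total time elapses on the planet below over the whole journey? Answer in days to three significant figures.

Leg 1: γ = 1/√(1 − 0.597²) = 1/√0.6436 = 1.247; Δt_1 = 1.247 × 316.8 = 394.9 days.
Leg 2: 116.6 days is already measured on the planet below.
Leg 3: 36.36 days is already measured on the planet below.
Leg 4: 293.7 days is already measured on the planet below.
Total: 394.9 + 116.6 + 36.36 + 293.7 days.

Δt = 842 days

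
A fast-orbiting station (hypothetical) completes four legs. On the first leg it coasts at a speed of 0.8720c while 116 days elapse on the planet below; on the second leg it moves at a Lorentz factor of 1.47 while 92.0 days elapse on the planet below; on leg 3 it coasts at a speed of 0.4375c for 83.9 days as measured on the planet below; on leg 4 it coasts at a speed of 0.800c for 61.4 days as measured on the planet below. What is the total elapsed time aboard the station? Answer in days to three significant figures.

Leg 1: γ = 1/√(1 − 0.8720²) = 1/√0.2396 = 2.043; τ_1 = 116/2.043 = 56.78 days.
Leg 2: γ = 1.47; τ_2 = 92.0/1.470 = 62.59 days.
Leg 3: γ = 1/√(1 − 0.4375²) = 1/√0.8086 = 1.112; τ_3 = 83.9/1.112 = 75.44 days.
Leg 4: γ = 1/√(1 − 0.800²) = 1/√0.3600 = 1.667; τ_4 = 61.4/1.667 = 36.84 days.
Total: 56.78 + 62.59 + 75.44 + 36.84 days.

τ = 232 days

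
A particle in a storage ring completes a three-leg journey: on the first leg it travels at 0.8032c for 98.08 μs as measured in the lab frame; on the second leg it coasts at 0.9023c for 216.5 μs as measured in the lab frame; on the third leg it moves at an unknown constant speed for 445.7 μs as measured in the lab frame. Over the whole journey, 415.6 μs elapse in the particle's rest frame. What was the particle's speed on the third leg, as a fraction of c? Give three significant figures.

β = 0.806

Leg 1: γ = 1/√(1 − 0.8032²) = 1/√0.3549 = 1.679; τ_1 = 98.08/1.679 = 58.43 μs.
Leg 2: γ = 1/√(1 − 0.9023²) = 1/√0.1859 = 2.320; τ_2 = 216.5/2.320 = 93.34 μs.
Leg 3: speed unknown; τ_3 = 445.7/γ_3.
Total proper time: 58.43 + 93.34 + τ_3 = 415.6, so τ_3 = 415.6 − 151.8 = 263.8 μs.
γ_3 = 445.7/263.8 = 1.689; β = √(1 − 1/γ²) = √0.6496.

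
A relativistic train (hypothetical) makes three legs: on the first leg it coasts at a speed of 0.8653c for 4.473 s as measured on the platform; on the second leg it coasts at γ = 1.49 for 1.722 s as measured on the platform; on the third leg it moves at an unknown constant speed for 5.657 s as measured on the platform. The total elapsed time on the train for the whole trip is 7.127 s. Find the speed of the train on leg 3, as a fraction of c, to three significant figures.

β = 0.752

Leg 1: γ = 1/√(1 − 0.8653²) = 1/√0.2513 = 1.995; τ_1 = 4.473/1.995 = 2.242 s.
Leg 2: γ = 1.49; τ_2 = 1.722/1.490 = 1.156 s.
Leg 3: speed unknown; τ_3 = 5.657/γ_3.
Total proper time: 2.242 + 1.156 + τ_3 = 7.127, so τ_3 = 7.127 − 3.398 = 3.729 s.
γ_3 = 5.657/3.729 = 1.517; β = √(1 − 1/γ²) = √0.5654.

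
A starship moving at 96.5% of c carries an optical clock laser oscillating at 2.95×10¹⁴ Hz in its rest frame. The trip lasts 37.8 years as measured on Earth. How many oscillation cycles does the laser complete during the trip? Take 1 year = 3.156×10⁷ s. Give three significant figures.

N = 9.23×10²²

β = 0.965; γ = 1/√(1 − 0.965²) = 1/√0.06878 = 3.813
The oscillator's own cycle count is N = f × τ where τ is the proper time on the ship. τ = Δt/γ = 37.8/3.813 = 9.913 years = 3.129×10⁸ s.
N = 2.95×10¹⁴ × 3.129×10⁸ = 9.229×10²².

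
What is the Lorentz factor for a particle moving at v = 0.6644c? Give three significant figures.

γ = 1.34

γ = 1/√(1 − 0.6644²) = 1/√0.5586 = 1.338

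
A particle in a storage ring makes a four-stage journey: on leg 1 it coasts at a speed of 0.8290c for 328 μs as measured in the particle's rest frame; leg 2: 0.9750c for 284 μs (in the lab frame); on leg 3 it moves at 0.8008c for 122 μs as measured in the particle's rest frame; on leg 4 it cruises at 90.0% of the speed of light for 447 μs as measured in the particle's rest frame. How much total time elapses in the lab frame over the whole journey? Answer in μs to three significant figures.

Leg 1: γ = 1/√(1 − 0.8290²) = 1/√0.3128 = 1.788; Δt_1 = 1.788 × 328 = 586.5 μs.
Leg 2: 284 μs is already measured in the lab frame.
Leg 3: γ = 1/√(1 − 0.8008²) = 1/√0.3587 = 1.670; Δt_3 = 1.670 × 122 = 203.7 μs.
Leg 4: β = 0.900; γ = 1/√(1 − 0.900²) = 1/√0.1900 = 2.294; Δt_4 = 2.294 × 447 = 1025 μs.
Total: 586.5 + 284.0 + 203.7 + 1025 μs.

Δt = 2100 μs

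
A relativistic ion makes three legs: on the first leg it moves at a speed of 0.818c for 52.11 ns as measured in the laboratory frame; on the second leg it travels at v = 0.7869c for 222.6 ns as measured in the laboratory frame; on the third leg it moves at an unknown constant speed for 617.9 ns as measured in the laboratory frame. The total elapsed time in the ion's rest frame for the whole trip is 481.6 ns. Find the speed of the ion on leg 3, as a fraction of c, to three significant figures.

β = 0.861

Leg 1: γ = 1/√(1 − 0.818²) = 1/√0.3309 = 1.738; τ_1 = 52.11/1.738 = 29.97 ns.
Leg 2: γ = 1/√(1 − 0.7869²) = 1/√0.3808 = 1.621; τ_2 = 222.6/1.621 = 137.4 ns.
Leg 3: speed unknown; τ_3 = 617.9/γ_3.
Total proper time: 29.97 + 137.4 + τ_3 = 481.6, so τ_3 = 481.6 − 167.3 = 314.3 ns.
γ_3 = 617.9/314.3 = 1.966; β = √(1 − 1/γ²) = √0.7413.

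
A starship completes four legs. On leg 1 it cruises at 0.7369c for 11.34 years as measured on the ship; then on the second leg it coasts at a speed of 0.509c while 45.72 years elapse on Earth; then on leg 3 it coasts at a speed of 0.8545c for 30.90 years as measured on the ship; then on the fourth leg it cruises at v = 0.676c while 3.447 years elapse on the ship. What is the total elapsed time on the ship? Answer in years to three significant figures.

τ = 85.0 years

Leg 1: 11.34 years is already measured on the ship.
Leg 2: γ = 1/√(1 − 0.509²) = 1/√0.7409 = 1.162; τ_2 = 45.72/1.162 = 39.35 years.
Leg 3: 30.90 years is already measured on the ship.
Leg 4: 3.447 years is already measured on the ship.
Total: 11.34 + 39.35 + 30.90 + 3.447 years.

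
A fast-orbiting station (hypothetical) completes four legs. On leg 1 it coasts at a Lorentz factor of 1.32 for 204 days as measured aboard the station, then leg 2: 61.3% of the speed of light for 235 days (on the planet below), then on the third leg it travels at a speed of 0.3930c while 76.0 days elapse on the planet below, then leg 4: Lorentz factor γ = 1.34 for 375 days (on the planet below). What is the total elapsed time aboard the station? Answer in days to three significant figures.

Leg 1: 204 days is already measured aboard the station.
Leg 2: β = 0.613; γ = 1/√(1 − 0.613²) = 1/√0.6242 = 1.266; τ_2 = 235/1.266 = 185.7 days.
Leg 3: γ = 1/√(1 − 0.3930²) = 1/√0.8456 = 1.088; τ_3 = 76.0/1.088 = 69.88 days.
Leg 4: γ = 1.34; τ_4 = 375/1.340 = 279.9 days.
Total: 204.0 + 185.7 + 69.88 + 279.9 days.

τ = 739 days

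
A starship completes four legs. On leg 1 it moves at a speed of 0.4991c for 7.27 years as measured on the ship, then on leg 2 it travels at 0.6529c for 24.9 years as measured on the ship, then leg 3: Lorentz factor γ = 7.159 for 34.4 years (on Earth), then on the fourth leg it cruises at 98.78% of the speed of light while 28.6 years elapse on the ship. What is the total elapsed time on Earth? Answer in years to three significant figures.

Δt = 259 years

Leg 1: γ = 1/√(1 − 0.4991²) = 1/√0.7509 = 1.154; Δt_1 = 1.154 × 7.27 = 8.390 years.
Leg 2: γ = 1/√(1 − 0.6529²) = 1/√0.5737 = 1.320; Δt_2 = 1.320 × 24.9 = 32.87 years.
Leg 3: 34.4 years is already measured on Earth.
Leg 4: β = 0.9878; γ = 1/√(1 − 0.9878²) = 1/√0.02425 = 6.421; Δt_4 = 6.421 × 28.6 = 183.7 years.
Total: 8.390 + 32.87 + 34.40 + 183.7 years.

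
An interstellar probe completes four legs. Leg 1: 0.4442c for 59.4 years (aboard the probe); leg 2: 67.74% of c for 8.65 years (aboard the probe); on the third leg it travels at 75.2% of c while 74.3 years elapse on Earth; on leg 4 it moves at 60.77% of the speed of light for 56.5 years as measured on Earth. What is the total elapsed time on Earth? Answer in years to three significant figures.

Δt = 209 years

Leg 1: γ = 1/√(1 − 0.4442²) = 1/√0.8027 = 1.116; Δt_1 = 1.116 × 59.4 = 66.30 years.
Leg 2: β = 0.6774; γ = 1/√(1 − 0.6774²) = 1/√0.5411 = 1.359; Δt_2 = 1.359 × 8.65 = 11.76 years.
Leg 3: 74.3 years is already measured on Earth.
Leg 4: 56.5 years is already measured on Earth.
Total: 66.30 + 11.76 + 74.30 + 56.50 years.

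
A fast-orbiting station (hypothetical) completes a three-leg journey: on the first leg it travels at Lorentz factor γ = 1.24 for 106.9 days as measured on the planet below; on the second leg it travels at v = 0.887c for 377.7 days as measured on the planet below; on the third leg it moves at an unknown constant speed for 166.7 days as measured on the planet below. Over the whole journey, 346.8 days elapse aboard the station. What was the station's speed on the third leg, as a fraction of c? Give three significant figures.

Leg 1: γ = 1.24; τ_1 = 106.9/1.240 = 86.21 days.
Leg 2: γ = 1/√(1 − 0.887²) = 1/√0.2132 = 2.166; τ_2 = 377.7/2.166 = 174.4 days.
Leg 3: speed unknown; τ_3 = 166.7/γ_3.
Total proper time: 86.21 + 174.4 + τ_3 = 346.8, so τ_3 = 346.8 − 260.6 = 86.18 days.
γ_3 = 166.7/86.18 = 1.934; β = √(1 − 1/γ²) = √0.7327.

β = 0.856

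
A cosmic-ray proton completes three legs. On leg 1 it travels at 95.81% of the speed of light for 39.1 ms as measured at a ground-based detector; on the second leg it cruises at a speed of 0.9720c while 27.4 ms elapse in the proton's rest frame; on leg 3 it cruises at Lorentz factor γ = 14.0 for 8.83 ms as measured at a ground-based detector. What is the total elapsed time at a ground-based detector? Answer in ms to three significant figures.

Δt = 165 ms

Leg 1: 39.1 ms is already measured at a ground-based detector.
Leg 2: γ = 1/√(1 − 0.9720²) = 1/√0.05522 = 4.256; Δt_2 = 4.256 × 27.4 = 116.6 ms.
Leg 3: 8.83 ms is already measured at a ground-based detector.
Total: 39.10 + 116.6 + 8.830 ms.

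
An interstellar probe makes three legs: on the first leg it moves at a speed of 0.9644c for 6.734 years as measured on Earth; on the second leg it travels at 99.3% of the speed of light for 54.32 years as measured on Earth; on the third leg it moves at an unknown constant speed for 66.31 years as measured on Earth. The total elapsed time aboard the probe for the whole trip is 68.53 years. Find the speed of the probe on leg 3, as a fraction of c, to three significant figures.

Leg 1: γ = 1/√(1 − 0.9644²) = 1/√0.06993 = 3.781; τ_1 = 6.734/3.781 = 1.781 years.
Leg 2: β = 0.993; γ = 1/√(1 − 0.993²) = 1/√0.01395 = 8.466; τ_2 = 54.32/8.466 = 6.416 years.
Leg 3: speed unknown; τ_3 = 66.31/γ_3.
Total proper time: 1.781 + 6.416 + τ_3 = 68.53, so τ_3 = 68.53 − 8.197 = 60.33 years.
γ_3 = 66.31/60.33 = 1.099; β = √(1 − 1/γ²) = √0.1721.

β = 0.415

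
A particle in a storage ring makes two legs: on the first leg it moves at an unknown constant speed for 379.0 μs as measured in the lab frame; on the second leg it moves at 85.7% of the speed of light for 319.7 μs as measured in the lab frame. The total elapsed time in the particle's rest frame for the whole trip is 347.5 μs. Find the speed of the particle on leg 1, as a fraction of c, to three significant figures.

β = 0.876

Leg 1: speed unknown; τ_1 = 379.0/γ_1.
Leg 2: β = 0.857; γ = 1/√(1 − 0.857²) = 1/√0.2656 = 1.941; τ_2 = 319.7/1.941 = 164.7 μs.
Total proper time: τ_1 + 164.7 = 347.5, so τ_1 = 347.5 − 164.7 = 182.8 μs.
γ_1 = 379.0/182.8 = 2.074; β = √(1 − 1/γ²) = √0.7675.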